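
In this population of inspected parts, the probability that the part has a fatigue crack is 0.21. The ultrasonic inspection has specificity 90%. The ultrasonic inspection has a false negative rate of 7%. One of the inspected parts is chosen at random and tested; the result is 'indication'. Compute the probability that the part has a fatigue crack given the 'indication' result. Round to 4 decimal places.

Write H for 'the part has a fatigue crack'. Prior odds H:¬H = 0.21/0.79 = 0.26582. For the 'indication' outcome, the likelihood ratio is 0.93/0.1 = 9.3000.
Posterior odds = 0.26582 × 9.3000 = 2.4722, so P(H|E) = 2.4722/(1+2.4722) = 0.7120.

P(H | E) ≈ 0.7120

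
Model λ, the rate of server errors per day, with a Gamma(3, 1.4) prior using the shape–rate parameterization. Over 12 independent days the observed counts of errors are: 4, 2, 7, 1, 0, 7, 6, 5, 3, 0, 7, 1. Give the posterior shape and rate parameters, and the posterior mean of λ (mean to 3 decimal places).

The Poisson likelihood adds the total count to the shape and the number of exposure periods to the rate. Here ∑xᵢ = 43 and n = 12, so shape 3→46 and rate 1.4→13.4.
Posterior mean = shape/rate = 46/13.4 = 3.433.

Posterior: Gamma(shape=46, rate=13.4); mean ≈ 3.433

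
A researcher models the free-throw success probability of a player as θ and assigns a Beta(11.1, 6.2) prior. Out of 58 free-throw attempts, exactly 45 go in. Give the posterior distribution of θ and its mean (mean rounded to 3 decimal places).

Observing 45 successes and 13 failures updates Beta(11.1, 6.2) by adding the success and failure counts to the two shape parameters: α = 11.1+45 = 56.1, β = 6.2+13 = 19.2.
E[θ | data] = 56.1/(56.1+19.2) = 0.745.

Posterior: Beta(56.1, 19.2); mean ≈ 0.745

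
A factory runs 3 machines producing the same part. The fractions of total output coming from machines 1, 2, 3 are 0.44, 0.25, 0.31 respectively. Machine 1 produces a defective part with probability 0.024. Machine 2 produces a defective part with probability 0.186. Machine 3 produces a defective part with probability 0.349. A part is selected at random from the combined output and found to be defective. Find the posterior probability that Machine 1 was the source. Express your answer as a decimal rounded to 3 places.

Posterior probability ≈ 0.064

Tabulate prior·likelihood by source: [1] prior 0.44, lik 0.024, product 0.01056; [2] prior 0.25, lik 0.186, product 0.04650; [3] prior 0.31, lik 0.349, product 0.1082.
Normalizing constant = 0.16525; the posterior for Machine 1 is its product over the sum, 0.01056/0.16525 = 0.064.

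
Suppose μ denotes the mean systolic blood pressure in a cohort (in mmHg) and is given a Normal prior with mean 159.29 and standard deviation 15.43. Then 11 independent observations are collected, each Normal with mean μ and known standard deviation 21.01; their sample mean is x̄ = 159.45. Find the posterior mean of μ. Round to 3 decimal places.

Posterior mean ≈ 159.427

Prior precision 1/τ₀² = 1/15.43² = 0.00420018; data precision n/σ² = 11/21.01² = 0.0249196.
Posterior precision = 0.00420018 + 0.0249196 = 0.0291198.
Posterior mean = (0.00420018·159.29 + 0.0249196·159.45) / 0.0291198 = 159.427.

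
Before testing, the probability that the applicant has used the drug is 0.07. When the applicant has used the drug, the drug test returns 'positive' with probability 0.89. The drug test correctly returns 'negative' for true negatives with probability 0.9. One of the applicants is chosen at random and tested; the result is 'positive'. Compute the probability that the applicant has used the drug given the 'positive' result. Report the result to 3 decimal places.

P(H | E) ≈ 0.401

Write H for 'the applicant has used the drug'. Prior odds H:¬H = 0.07/0.93 = 0.075269. For the 'positive' outcome, the likelihood ratio is 0.89/0.1 = 8.9000.
Posterior odds = 0.075269 × 8.9000 = 0.66989, so P(H|E) = 0.66989/(1+0.66989) = 0.401.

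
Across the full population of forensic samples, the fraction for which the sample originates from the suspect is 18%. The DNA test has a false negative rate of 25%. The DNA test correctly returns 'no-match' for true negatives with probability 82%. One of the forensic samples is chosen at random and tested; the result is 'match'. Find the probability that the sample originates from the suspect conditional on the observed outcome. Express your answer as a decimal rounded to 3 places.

P(H | E) ≈ 0.478

Write H for 'the sample originates from the suspect'. Prior odds H:¬H = 0.18/0.82 = 0.21951. For the 'match' outcome, the likelihood ratio is 0.75/0.18 = 4.1667.
Posterior odds = 0.21951 × 4.1667 = 0.91463, so P(H|E) = 0.91463/(1+0.91463) = 0.478.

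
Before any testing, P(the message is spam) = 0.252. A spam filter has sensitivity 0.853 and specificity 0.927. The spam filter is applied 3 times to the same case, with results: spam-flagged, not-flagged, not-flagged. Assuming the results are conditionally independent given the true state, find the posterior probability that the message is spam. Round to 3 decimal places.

With H the event that the message is spam, the joint likelihood of the observed sequence is P(data|H) = 0.853·0.147·0.147 = 0.018432 and P(data|¬H) = 0.073·0.927·0.927 = 0.062731.
Bayes: P(H|data) = 0.252·0.018432 / (0.252·0.018432 + 0.748·0.062731) = 0.0046450/0.051568 = 0.0901.

Posterior P(H) ≈ 0.090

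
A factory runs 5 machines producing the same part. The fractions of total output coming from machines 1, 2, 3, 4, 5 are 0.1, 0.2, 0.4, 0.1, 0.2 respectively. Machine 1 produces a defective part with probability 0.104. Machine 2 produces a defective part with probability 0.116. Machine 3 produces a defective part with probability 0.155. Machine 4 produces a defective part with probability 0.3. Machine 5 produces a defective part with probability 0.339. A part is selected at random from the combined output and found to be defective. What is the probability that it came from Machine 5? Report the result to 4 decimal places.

P(defective|M1) = 0.104; P(defective|M2) = 0.116; P(defective|M3) = 0.155; P(defective|M4) = 0.3; P(defective|M5) = 0.339.
Prior × likelihood for each source: 0.1·0.104=0.01040, 0.2·0.116=0.02320, 0.4·0.155=0.06200, 0.1·0.3=0.03000, 0.2·0.339=0.06780. Summing gives P(defective) = 0.19340.
P(Machine 5 | defective) = 0.06780 / 0.19340 = 0.3506.

Posterior probability ≈ 0.3506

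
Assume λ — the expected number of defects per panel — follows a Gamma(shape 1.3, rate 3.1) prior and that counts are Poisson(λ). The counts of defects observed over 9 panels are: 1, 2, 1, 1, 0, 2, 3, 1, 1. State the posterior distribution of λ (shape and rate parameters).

Total count ∑xᵢ = 12 over n = 9 panels.
Gamma is conjugate to the Poisson likelihood: posterior is Gamma(shape = 1.3+12 = 13.3, rate = 3.1+9 = 12.1).

Posterior: Gamma(shape=13.3, rate=12.1)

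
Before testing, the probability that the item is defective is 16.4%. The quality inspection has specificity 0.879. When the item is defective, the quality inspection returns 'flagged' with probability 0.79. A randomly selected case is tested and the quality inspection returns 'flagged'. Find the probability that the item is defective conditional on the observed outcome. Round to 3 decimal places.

P(H | E) ≈ 0.562

Let H be the event that the item is defective. P(H) = 0.164, so P(¬H) = 0.836. With E the 'flagged' result, P(E|H) = 0.79 and P(E|¬H) = 0.121.
P(E) = 0.79·0.164 + 0.121·0.836 = 0.12956 + 0.10116 = 0.23072.
By Bayes' theorem, P(H|E) = 0.12956 / 0.23072 = 0.562.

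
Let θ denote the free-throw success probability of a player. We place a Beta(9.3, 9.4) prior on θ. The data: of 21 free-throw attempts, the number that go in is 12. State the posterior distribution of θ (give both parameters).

Observing 12 successes and 9 failures updates Beta(9.3, 9.4) by adding the success and failure counts to the two shape parameters: α = 9.3+12 = 21.3, β = 9.4+9 = 18.4.

Posterior: Beta(21.3, 18.4)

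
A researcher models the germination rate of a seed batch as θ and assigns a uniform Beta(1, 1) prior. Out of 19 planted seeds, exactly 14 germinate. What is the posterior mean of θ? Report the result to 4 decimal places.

Observing 14 successes and 5 failures updates Beta(1, 1) by adding the success and failure counts to the two shape parameters: α = 1+14 = 15, β = 1+5 = 6.
E[θ | data] = 15/(15+6) = 0.7143.

Posterior mean ≈ 0.7143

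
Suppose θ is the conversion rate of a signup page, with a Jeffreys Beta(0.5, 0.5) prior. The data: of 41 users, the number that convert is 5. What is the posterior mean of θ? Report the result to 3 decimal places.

Posterior mean ≈ 0.131

The binomial likelihood is conjugate to the Beta prior: with 5 successes and 36 failures, the posterior is Beta(0.5+5, 0.5+36) = Beta(5.5, 36.5).
Posterior mean = α/(α+β) = 5.5/42 = 0.131.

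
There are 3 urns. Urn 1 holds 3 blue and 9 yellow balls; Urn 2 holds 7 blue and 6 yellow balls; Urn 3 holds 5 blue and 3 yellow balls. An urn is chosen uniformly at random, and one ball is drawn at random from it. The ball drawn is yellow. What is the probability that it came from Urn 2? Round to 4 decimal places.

P(yellow|Urn 1) = 0.75; P(yellow|Urn 2) = 0.4615; P(yellow|Urn 3) = 0.375.
Prior × likelihood for each source: 0.333333·0.75=0.2500, 0.333333·0.4615=0.1538, 0.333333·0.375=0.1250. Summing gives P(yellow) = 0.52885.
P(Urn 2 | yellow) = 0.1538 / 0.52885 = 0.2909.

Posterior probability ≈ 0.2909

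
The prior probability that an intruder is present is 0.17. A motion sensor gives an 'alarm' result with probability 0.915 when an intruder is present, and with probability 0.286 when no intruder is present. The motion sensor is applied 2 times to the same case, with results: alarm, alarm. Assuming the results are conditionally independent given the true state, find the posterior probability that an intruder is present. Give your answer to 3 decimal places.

Let H be the event that an intruder is present; start with P(H) = 0.17. P('alarm'|H) = 0.915, P('alarm'|¬H) = 0.286.
Update on result 1 ('alarm'): P(H) ← 0.915·0.1700 / (0.915·0.1700 + 0.286·0.8300) = 0.15555/0.39293 = 0.3959.
Update on result 2 ('alarm'): P(H) ← 0.915·0.3959 / (0.915·0.3959 + 0.286·0.6041) = 0.36222/0.53500 = 0.6770.

Posterior P(H) ≈ 0.677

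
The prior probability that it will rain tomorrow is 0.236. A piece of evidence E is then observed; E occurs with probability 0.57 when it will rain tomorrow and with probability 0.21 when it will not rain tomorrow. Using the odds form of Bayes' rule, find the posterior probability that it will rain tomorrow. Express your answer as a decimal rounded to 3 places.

Prior odds = 0.236/(1−0.236) = 0.30890.
Likelihood ratio for E = 0.57/0.21 = 2.7143.
Posterior odds = prior odds × LR = 0.83844.
Posterior probability = odds/(1+odds) = 0.83844/1.8384 = 0.456.

Posterior probability ≈ 0.456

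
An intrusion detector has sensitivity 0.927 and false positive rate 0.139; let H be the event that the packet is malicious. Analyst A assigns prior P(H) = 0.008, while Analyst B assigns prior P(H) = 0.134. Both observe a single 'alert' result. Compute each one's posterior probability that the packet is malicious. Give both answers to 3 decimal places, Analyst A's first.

P('+'|H) = 0.927, P('+'|¬H) = 0.139.
Analyst A: numerator 0.927·0.008 = 0.0074160; evidence = 0.0074160+0.139·0.992 = 0.14530; posterior = 0.051.
Analyst B: numerator 0.927·0.134 = 0.12422; evidence = 0.12422+0.139·0.866 = 0.24459; posterior = 0.508.

Analyst A: 0.051; Analyst B: 0.508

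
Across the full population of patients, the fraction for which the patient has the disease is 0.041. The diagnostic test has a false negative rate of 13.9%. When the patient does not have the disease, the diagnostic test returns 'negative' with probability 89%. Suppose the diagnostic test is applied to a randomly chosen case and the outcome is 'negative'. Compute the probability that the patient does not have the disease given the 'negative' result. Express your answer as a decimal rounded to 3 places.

Write H for 'the patient has the disease'. Prior odds H:¬H = 0.041/0.959 = 0.042753. For the 'negative' outcome, the likelihood ratio is 0.139/0.89 = 0.15618.
Posterior odds = 0.042753 × 0.15618 = 0.0066771, so P(H|E) = 0.0066771/(1+0.0066771) = 0.007. Then P(¬H|E) = 1 − 0.007 = 0.993.

P(¬H | E) ≈ 0.993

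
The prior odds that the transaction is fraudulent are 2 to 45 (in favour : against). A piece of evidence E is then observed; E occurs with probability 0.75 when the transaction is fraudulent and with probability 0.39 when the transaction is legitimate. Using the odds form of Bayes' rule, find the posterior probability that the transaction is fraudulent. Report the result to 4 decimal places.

Prior odds = 2/45 = 0.044444.
Likelihood ratio for E = 0.75/0.39 = 1.9231.
Posterior odds = prior odds × LR = 0.085470.
Posterior probability = odds/(1+odds) = 0.085470/1.0855 = 0.0787.

Posterior probability ≈ 0.0787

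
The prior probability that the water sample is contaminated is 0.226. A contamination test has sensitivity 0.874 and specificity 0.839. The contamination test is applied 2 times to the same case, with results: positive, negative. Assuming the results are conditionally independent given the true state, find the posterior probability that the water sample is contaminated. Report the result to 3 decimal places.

Posterior P(H) ≈ 0.192

With H the event that the water sample is contaminated, the joint likelihood of the observed sequence is P(data|H) = 0.874·0.126 = 0.11012 and P(data|¬H) = 0.161·0.839 = 0.13508.
Bayes: P(H|data) = 0.226·0.11012 / (0.226·0.11012 + 0.774·0.13508) = 0.024888/0.12944 = 0.1923.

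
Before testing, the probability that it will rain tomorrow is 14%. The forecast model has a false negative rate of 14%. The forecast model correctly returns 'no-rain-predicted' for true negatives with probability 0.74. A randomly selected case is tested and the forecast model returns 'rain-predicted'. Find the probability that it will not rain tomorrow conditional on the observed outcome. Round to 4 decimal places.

P(¬H | E) ≈ 0.6500

Write H for 'it will rain tomorrow'. Prior odds H:¬H = 0.14/0.86 = 0.16279. For the 'rain-predicted' outcome, the likelihood ratio is 0.86/0.26 = 3.3077.
Posterior odds = 0.16279 × 3.3077 = 0.53846, so P(H|E) = 0.53846/(1+0.53846) = 0.3500. Then P(¬H|E) = 1 − 0.3500 = 0.6500.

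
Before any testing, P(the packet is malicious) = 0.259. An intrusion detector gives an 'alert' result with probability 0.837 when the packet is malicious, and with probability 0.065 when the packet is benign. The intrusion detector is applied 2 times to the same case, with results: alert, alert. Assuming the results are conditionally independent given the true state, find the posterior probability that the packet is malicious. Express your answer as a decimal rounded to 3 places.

With H the event that the packet is malicious, the joint likelihood of the observed sequence is P(data|H) = 0.837·0.837 = 0.70057 and P(data|¬H) = 0.065·0.065 = 0.0042250.
Bayes: P(H|data) = 0.259·0.70057 / (0.259·0.70057 + 0.741·0.0042250) = 0.18145/0.18458 = 0.9830.

Posterior P(H) ≈ 0.983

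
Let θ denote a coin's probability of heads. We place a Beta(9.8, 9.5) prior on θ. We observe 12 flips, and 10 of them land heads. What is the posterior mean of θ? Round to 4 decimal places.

Posterior mean ≈ 0.6326

Observing 10 successes and 2 failures updates Beta(9.8, 9.5) by adding the success and failure counts to the two shape parameters: α = 9.8+10 = 19.8, β = 9.5+2 = 11.5.
Posterior mean = α/(α+β) = 19.8/31.3 = 0.6326.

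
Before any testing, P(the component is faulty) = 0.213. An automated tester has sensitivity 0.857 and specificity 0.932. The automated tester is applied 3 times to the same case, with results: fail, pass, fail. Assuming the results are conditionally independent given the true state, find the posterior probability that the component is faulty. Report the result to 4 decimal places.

Posterior P(H) ≈ 0.8683

With H the event that the component is faulty, the joint likelihood of the observed sequence is P(data|H) = 0.857·0.143·0.857 = 0.10503 and P(data|¬H) = 0.068·0.932·0.068 = 0.0043096.
Bayes: P(H|data) = 0.213·0.10503 / (0.213·0.10503 + 0.787·0.0043096) = 0.022371/0.025762 = 0.8683.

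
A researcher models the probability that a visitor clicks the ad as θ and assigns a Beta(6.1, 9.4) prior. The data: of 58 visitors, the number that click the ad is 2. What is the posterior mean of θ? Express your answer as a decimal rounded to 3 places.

The binomial likelihood is conjugate to the Beta prior: with 2 successes and 56 failures, the posterior is Beta(6.1+2, 9.4+56) = Beta(8.1, 65.4).
E[θ | data] = 8.1/(8.1+65.4) = 0.110.

Posterior mean ≈ 0.110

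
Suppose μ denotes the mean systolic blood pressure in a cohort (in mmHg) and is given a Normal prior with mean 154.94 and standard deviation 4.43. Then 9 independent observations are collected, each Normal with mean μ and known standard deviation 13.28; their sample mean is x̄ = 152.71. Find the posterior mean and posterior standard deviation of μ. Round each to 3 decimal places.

Prior precision 1/τ₀² = 1/4.43² = 0.0509557; data precision n/σ² = 9/13.28² = 0.0510324.
Posterior precision = 0.0509557 + 0.0510324 = 0.101988, giving posterior SD = 1/√0.101988 = 3.131.
Posterior mean = (0.0509557·154.94 + 0.0510324·152.71) / 0.101988 = 153.824.

Posterior mean ≈ 153.824; posterior SD ≈ 3.131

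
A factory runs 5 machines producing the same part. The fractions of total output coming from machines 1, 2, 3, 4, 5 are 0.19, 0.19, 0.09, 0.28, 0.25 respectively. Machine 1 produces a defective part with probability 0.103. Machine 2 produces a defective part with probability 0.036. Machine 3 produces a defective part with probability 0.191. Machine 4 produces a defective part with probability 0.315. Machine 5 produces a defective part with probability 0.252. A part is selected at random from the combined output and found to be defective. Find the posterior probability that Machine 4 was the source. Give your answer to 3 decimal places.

Posterior probability ≈ 0.453

Tabulate prior·likelihood by source: [1] prior 0.19, lik 0.103, product 0.01957; [2] prior 0.19, lik 0.036, product 0.006840; [3] prior 0.09, lik 0.191, product 0.01719; [4] prior 0.28, lik 0.315, product 0.08820; [5] prior 0.25, lik 0.252, product 0.06300.
Normalizing constant = 0.19480; the posterior for Machine 4 is its product over the sum, 0.08820/0.19480 = 0.453.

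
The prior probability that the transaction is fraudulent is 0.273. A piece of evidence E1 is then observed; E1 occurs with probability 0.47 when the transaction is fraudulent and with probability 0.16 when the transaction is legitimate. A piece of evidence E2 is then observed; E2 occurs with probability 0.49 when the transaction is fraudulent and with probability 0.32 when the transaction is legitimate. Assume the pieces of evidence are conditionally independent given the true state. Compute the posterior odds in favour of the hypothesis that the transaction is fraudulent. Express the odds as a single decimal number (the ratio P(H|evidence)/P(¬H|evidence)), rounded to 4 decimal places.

Prior odds = 0.273/(1−0.273) = 0.37552. In log-odds, ln(0.37552) = -0.97945.
Add log likelihood ratios: ln(2.9375) + ln(1.5312) = 1.5036.
Posterior log-odds = 0.52419, so posterior odds = exp(0.52419) = 1.6891.

Posterior odds ≈ 1.6891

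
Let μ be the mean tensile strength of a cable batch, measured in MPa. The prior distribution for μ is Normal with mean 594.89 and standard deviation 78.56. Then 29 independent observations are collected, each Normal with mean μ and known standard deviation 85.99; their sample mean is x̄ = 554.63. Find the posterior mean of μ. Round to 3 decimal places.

Posterior mean ≈ 556.227

Prior precision 1/τ₀² = 1/78.56² = 0.00016203; data precision n/σ² = 29/85.99² = 0.00392195.
Posterior precision = 0.00016203 + 0.00392195 = 0.00408398.
Posterior mean = (0.00016203·594.89 + 0.00392195·554.63) / 0.00408398 = 556.227.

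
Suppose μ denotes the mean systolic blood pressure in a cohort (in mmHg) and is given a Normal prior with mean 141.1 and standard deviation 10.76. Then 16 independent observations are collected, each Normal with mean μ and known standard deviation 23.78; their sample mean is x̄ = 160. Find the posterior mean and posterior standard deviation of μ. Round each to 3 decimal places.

Posterior mean ≈ 155.580; posterior SD ≈ 5.204

Prior precision 1/τ₀² = 1/10.76² = 0.00863725; data precision n/σ² = 16/23.78² = 0.0282941.
Posterior precision = 0.00863725 + 0.0282941 = 0.0369314, giving posterior SD = 1/√0.0369314 = 5.204.
Posterior mean = (0.00863725·141.1 + 0.0282941·160) / 0.0369314 = 155.580.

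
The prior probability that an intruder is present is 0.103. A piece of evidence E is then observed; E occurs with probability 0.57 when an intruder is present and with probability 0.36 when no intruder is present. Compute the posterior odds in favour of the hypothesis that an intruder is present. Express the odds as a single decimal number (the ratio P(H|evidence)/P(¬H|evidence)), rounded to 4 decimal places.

Posterior odds ≈ 0.1818

Prior odds = 0.103/(1−0.103) = 0.11483.
Likelihood ratio for E = 0.57/0.36 = 1.5833.
Posterior odds = prior odds × LR = 0.18181.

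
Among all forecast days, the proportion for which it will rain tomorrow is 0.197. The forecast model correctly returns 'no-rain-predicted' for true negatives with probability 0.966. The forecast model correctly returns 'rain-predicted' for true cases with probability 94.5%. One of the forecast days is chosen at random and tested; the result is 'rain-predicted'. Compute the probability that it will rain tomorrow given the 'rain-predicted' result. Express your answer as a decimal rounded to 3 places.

P(H | E) ≈ 0.872

Let H be the event that it will rain tomorrow. P(H) = 0.197, so P(¬H) = 0.803. With E the 'rain-predicted' result, P(E|H) = 0.945 and P(E|¬H) = 0.034.
P(E) = 0.945·0.197 + 0.034·0.803 = 0.18616 + 0.027302 = 0.21347.
By Bayes' theorem, P(H|E) = 0.18616 / 0.21347 = 0.872.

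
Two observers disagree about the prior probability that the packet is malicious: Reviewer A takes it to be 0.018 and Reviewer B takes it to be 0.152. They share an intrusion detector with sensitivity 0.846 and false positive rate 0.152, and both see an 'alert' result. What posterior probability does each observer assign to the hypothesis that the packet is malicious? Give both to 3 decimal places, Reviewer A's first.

Reviewer A: 0.093; Reviewer B: 0.499

The likelihood ratio for an 'alert' result is 0.846/0.152 = 5.5658.
Reviewer A: prior odds 0.018/0.982 = 0.018330; posterior odds 0.10202; posterior probability 0.093.
Reviewer B: prior odds 0.152/0.848 = 0.17925; posterior odds 0.99764; posterior probability 0.499.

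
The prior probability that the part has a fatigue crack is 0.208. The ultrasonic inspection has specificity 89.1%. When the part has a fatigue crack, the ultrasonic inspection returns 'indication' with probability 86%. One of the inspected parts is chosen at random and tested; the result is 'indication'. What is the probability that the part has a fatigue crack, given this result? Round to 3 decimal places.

P(H | E) ≈ 0.674

Let H be the event that the part has a fatigue crack. P(H) = 0.208, so P(¬H) = 0.792. With E the 'indication' result, P(E|H) = 0.86 and P(E|¬H) = 0.109.
P(E) = 0.86·0.208 + 0.109·0.792 = 0.17888 + 0.086328 = 0.26521.
By Bayes' theorem, P(H|E) = 0.17888 / 0.26521 = 0.674.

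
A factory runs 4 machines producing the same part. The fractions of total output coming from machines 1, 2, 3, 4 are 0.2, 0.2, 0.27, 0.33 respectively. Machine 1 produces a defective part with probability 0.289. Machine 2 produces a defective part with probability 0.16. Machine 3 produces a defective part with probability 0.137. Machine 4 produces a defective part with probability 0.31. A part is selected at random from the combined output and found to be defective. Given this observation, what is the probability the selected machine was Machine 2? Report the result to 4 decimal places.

Tabulate prior·likelihood by source: [1] prior 0.2, lik 0.289, product 0.05780; [2] prior 0.2, lik 0.16, product 0.03200; [3] prior 0.27, lik 0.137, product 0.03699; [4] prior 0.33, lik 0.31, product 0.1023.
Normalizing constant = 0.22909; the posterior for Machine 2 is its product over the sum, 0.03200/0.22909 = 0.1397.

Posterior probability ≈ 0.1397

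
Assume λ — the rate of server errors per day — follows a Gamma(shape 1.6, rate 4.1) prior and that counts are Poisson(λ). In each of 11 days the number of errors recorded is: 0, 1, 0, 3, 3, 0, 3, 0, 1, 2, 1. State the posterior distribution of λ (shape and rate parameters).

Total count ∑xᵢ = 14 over n = 11 days.
Gamma is conjugate to the Poisson likelihood: posterior is Gamma(shape = 1.6+14 = 15.6, rate = 4.1+11 = 15.1).

Posterior: Gamma(shape=15.6, rate=15.1)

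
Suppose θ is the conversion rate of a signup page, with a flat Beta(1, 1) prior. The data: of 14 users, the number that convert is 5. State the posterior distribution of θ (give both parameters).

Observing 5 successes and 9 failures updates Beta(1, 1) by adding the success and failure counts to the two shape parameters: α = 1+5 = 6, β = 1+9 = 10.

Posterior: Beta(6, 10)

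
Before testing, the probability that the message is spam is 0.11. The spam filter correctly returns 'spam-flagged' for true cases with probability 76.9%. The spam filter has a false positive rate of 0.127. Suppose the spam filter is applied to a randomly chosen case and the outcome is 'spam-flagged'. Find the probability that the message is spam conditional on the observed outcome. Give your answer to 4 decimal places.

Write H for 'the message is spam'. Prior odds H:¬H = 0.11/0.89 = 0.12360. For the 'spam-flagged' outcome, the likelihood ratio is 0.769/0.127 = 6.0551.
Posterior odds = 0.12360 × 6.0551 = 0.74839, so P(H|E) = 0.74839/(1+0.74839) = 0.4280.

P(H | E) ≈ 0.4280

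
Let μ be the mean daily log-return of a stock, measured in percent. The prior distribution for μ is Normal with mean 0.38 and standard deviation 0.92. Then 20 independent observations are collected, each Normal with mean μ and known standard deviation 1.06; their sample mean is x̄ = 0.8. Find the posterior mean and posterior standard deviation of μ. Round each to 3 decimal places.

Posterior mean ≈ 0.774; posterior SD ≈ 0.230

With known σ, the Normal prior is conjugate. Weight on the data is w = (n/σ²)/(n/σ² + 1/τ₀²) = 17.7999/(17.7999+1.18147) = 0.93776.
Posterior mean = w·x̄ + (1−w)·μ₀ = 0.93776·0.8 + 0.062244·0.38 = 0.774. Posterior variance = 1/(17.7999+1.18147) = 0.0526831, so SD = 0.230.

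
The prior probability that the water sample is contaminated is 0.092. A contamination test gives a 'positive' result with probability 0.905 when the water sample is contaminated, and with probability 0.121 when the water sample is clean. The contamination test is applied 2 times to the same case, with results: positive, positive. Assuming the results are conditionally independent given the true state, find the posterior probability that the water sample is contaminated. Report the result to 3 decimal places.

Posterior P(H) ≈ 0.850

Let H be the event that the water sample is contaminated; start with P(H) = 0.092. P('positive'|H) = 0.905, P('positive'|¬H) = 0.121.
Update on result 1 ('positive'): P(H) ← 0.905·0.0920 / (0.905·0.0920 + 0.121·0.9080) = 0.083260/0.19313 = 0.4311.
Update on result 2 ('positive'): P(H) ← 0.905·0.4311 / (0.905·0.4311 + 0.121·0.5689) = 0.39016/0.45899 = 0.8500.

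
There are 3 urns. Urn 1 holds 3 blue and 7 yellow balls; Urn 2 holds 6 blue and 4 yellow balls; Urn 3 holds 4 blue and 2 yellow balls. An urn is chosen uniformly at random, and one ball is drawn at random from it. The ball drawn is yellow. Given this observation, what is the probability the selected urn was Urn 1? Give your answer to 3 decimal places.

Posterior probability ≈ 0.488

P(yellow|Urn 1) = 0.7; P(yellow|Urn 2) = 0.4; P(yellow|Urn 3) = 0.3333.
Prior × likelihood for each source: 0.333333·0.7=0.2333, 0.333333·0.4=0.1333, 0.333333·0.3333=0.1111. Summing gives P(yellow) = 0.47778.
P(Urn 1 | yellow) = 0.2333 / 0.47778 = 0.488.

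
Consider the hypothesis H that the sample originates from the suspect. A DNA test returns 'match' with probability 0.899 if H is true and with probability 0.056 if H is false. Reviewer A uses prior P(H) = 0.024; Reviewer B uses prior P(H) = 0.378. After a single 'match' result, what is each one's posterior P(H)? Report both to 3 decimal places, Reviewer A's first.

Reviewer A: 0.283; Reviewer B: 0.907

P('+'|H) = 0.899, P('+'|¬H) = 0.056.
Reviewer A: numerator 0.899·0.024 = 0.021576; evidence = 0.021576+0.056·0.976 = 0.076232; posterior = 0.283.
Reviewer B: numerator 0.899·0.378 = 0.33982; evidence = 0.33982+0.056·0.622 = 0.37465; posterior = 0.907.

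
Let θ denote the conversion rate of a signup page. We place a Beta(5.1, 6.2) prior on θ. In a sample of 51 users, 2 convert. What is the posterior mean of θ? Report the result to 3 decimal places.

Posterior mean ≈ 0.114

The binomial likelihood is conjugate to the Beta prior: with 2 successes and 49 failures, the posterior is Beta(5.1+2, 6.2+49) = Beta(7.1, 55.2).
Posterior mean = α/(α+β) = 7.1/62.3 = 0.114.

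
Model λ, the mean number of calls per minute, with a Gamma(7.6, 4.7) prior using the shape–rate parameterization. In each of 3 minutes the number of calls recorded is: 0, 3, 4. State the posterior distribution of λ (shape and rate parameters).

Posterior: Gamma(shape=14.6, rate=7.7)

Total count ∑xᵢ = 7 over n = 3 minutes.
Gamma is conjugate to the Poisson likelihood: posterior is Gamma(shape = 7.6+7 = 14.6, rate = 4.7+3 = 7.7).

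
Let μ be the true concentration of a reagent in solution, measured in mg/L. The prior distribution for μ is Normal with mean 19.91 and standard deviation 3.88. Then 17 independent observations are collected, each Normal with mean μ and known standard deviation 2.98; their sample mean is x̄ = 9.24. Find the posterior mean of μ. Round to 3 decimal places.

Prior precision 1/τ₀² = 1/3.88² = 0.0664258; data precision n/σ² = 17/2.98² = 1.91433.
Posterior precision = 0.0664258 + 1.91433 = 1.98075.
Posterior mean = (0.0664258·19.91 + 1.91433·9.24) / 1.98075 = 9.598.

Posterior mean ≈ 9.598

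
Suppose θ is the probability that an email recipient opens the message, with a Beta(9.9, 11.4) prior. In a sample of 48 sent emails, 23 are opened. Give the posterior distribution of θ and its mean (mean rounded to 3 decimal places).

Observing 23 successes and 25 failures updates Beta(9.9, 11.4) by adding the success and failure counts to the two shape parameters: α = 9.9+23 = 32.9, β = 11.4+25 = 36.4.
Posterior mean = α/(α+β) = 32.9/69.3 = 0.475.

Posterior: Beta(32.9, 36.4); mean ≈ 0.475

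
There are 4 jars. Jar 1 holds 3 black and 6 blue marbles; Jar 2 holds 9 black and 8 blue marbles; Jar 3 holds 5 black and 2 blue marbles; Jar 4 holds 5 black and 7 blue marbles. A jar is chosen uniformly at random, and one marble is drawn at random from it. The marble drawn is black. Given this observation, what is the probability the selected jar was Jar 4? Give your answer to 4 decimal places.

Tabulate prior·likelihood by source: [1] prior 0.25, lik 0.3333, product 0.08333; [2] prior 0.25, lik 0.5294, product 0.1324; [3] prior 0.25, lik 0.7143, product 0.1786; [4] prior 0.25, lik 0.4167, product 0.1042.
Normalizing constant = 0.49842; the posterior for Jar 4 is its product over the sum, 0.1042/0.49842 = 0.2090.

Posterior probability ≈ 0.2090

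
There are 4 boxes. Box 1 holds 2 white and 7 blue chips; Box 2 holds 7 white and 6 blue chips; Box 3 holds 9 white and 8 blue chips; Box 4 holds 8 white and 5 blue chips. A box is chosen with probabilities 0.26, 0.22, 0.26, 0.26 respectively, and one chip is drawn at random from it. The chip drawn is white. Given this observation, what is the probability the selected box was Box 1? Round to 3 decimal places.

P(white|Box 1) = 0.2222; P(white|Box 2) = 0.5385; P(white|Box 3) = 0.5294; P(white|Box 4) = 0.6154.
Prior × likelihood for each source: 0.26·0.2222=0.05778, 0.22·0.5385=0.1185, 0.26·0.5294=0.1376, 0.26·0.6154=0.1600. Summing gives P(white) = 0.47389.
P(Box 1 | white) = 0.05778 / 0.47389 = 0.122.

Posterior probability ≈ 0.122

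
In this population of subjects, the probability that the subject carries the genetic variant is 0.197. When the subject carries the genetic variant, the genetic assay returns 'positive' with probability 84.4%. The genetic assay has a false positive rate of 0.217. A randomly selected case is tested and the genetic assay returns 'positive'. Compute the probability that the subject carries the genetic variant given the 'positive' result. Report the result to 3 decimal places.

P(H | E) ≈ 0.488

Let H be the event that the subject carries the genetic variant. P(H) = 0.197, so P(¬H) = 0.803. With E the 'positive' result, P(E|H) = 0.844 and P(E|¬H) = 0.217.
P(E) = 0.844·0.197 + 0.217·0.803 = 0.16627 + 0.17425 = 0.34052.
By Bayes' theorem, P(H|E) = 0.16627 / 0.34052 = 0.488.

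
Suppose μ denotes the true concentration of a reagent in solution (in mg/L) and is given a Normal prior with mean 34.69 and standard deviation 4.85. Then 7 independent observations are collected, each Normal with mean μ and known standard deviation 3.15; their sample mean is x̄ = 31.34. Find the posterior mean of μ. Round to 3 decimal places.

Posterior mean ≈ 31.530

With known σ, the Normal prior is conjugate. Weight on the data is w = (n/σ²)/(n/σ² + 1/τ₀²) = 0.705467/(0.705467+0.0425125) = 0.94316.
Posterior mean = w·x̄ + (1−w)·μ₀ = 0.94316·31.34 + 0.056836·34.69 = 31.530.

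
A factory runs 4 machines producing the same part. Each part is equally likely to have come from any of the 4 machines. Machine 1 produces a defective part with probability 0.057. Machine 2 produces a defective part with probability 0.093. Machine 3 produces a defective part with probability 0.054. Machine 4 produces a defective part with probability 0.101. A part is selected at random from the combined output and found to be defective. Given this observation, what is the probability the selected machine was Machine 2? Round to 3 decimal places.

Posterior probability ≈ 0.305

Tabulate prior·likelihood by source: [1] prior 0.25, lik 0.057, product 0.01425; [2] prior 0.25, lik 0.093, product 0.02325; [3] prior 0.25, lik 0.054, product 0.01350; [4] prior 0.25, lik 0.101, product 0.02525.
Normalizing constant = 0.076250; the posterior for Machine 2 is its product over the sum, 0.02325/0.076250 = 0.305.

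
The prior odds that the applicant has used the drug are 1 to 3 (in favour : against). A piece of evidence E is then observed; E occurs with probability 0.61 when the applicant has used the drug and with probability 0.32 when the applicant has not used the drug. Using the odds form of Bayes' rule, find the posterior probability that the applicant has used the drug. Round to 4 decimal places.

Prior odds = 1/3 = 0.33333. In log-odds, ln(0.33333) = -1.0986.
Add log likelihood ratio: ln(1.9062) = 0.64514.
Posterior log-odds = -0.45347, so posterior odds = exp(-0.45347) = 0.63542. Converting, P(H|E) = 0.63542/1.6354 = 0.3885.

Posterior probability ≈ 0.3885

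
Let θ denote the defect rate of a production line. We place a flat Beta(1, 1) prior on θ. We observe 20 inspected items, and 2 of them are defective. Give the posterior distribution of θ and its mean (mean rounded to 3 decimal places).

The binomial likelihood is conjugate to the Beta prior: with 2 successes and 18 failures, the posterior is Beta(1+2, 1+18) = Beta(3, 19).
E[θ | data] = 3/(3+19) = 0.136.

Posterior: Beta(3, 19); mean ≈ 0.136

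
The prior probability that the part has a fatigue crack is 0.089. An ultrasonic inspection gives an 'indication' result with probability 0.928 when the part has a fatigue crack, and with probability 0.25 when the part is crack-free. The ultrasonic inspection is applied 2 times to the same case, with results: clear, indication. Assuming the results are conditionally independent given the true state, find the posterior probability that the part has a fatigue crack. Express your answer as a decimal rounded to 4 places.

Let H be the event that the part has a fatigue crack; start with P(H) = 0.089. P('indication'|H) = 0.928, P('indication'|¬H) = 0.25.
Update on result 1 ('clear'): P(H) ← 0.072·0.0890 / (0.072·0.0890 + 0.75·0.9110) = 0.0064080/0.68966 = 0.0093.
Update on result 2 ('indication'): P(H) ← 0.928·0.0093 / (0.928·0.0093 + 0.25·0.9907) = 0.0086226/0.25630 = 0.0336.

Posterior P(H) ≈ 0.0336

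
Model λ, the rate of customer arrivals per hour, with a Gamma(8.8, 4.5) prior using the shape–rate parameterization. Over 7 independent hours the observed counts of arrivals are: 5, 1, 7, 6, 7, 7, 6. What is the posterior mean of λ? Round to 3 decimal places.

Total count ∑xᵢ = 39 over n = 7 hours.
Gamma is conjugate to the Poisson likelihood: posterior is Gamma(shape = 8.8+39 = 47.8, rate = 4.5+7 = 11.5).
Posterior mean = shape/rate = 47.8/11.5 = 4.157.

Posterior mean ≈ 4.157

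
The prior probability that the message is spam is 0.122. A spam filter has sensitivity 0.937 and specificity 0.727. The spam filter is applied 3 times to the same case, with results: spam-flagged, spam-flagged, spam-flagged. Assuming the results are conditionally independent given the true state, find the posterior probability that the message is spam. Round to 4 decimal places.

Let H be the event that the message is spam; start with P(H) = 0.122. P('spam-flagged'|H) = 0.937, P('spam-flagged'|¬H) = 0.273.
Update on result 1 ('spam-flagged'): P(H) ← 0.937·0.1220 / (0.937·0.1220 + 0.273·0.8780) = 0.11431/0.35401 = 0.3229.
Update on result 2 ('spam-flagged'): P(H) ← 0.937·0.3229 / (0.937·0.3229 + 0.273·0.6771) = 0.30257/0.48741 = 0.6208.
Update on result 3 ('spam-flagged'): P(H) ← 0.937·0.6208 / (0.937·0.6208 + 0.273·0.3792) = 0.58166/0.68519 = 0.8489.

Posterior P(H) ≈ 0.8489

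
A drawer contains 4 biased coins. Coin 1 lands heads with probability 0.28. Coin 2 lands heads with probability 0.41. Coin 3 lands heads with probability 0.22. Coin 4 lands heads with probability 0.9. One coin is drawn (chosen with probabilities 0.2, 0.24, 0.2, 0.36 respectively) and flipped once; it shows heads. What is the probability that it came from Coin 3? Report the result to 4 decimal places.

Posterior probability ≈ 0.0842

Tabulate prior·likelihood by source: [1] prior 0.2, lik 0.28, product 0.05600; [2] prior 0.24, lik 0.41, product 0.09840; [3] prior 0.2, lik 0.22, product 0.04400; [4] prior 0.36, lik 0.9, product 0.3240.
Normalizing constant = 0.52240; the posterior for Coin 3 is its product over the sum, 0.04400/0.52240 = 0.0842.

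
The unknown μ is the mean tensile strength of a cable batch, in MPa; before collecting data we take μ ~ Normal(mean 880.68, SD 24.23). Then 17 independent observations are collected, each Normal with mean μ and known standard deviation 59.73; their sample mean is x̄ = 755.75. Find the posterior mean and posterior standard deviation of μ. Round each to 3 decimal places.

With known σ, the Normal prior is conjugate. Weight on the data is w = (n/σ²)/(n/σ² + 1/τ₀²) = 0.00476501/(0.00476501+0.00170331) = 0.73667.
Posterior mean = w·x̄ + (1−w)·μ₀ = 0.73667·755.75 + 0.26333·880.68 = 788.648. Posterior variance = 1/(0.00476501+0.00170331) = 154.600, so SD = 12.434.

Posterior mean ≈ 788.648; posterior SD ≈ 12.434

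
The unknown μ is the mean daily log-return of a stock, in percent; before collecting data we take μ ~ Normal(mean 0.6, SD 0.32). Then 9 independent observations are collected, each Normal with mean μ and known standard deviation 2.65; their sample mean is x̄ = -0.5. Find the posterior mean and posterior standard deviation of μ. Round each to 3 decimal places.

With known σ, the Normal prior is conjugate. Weight on the data is w = (n/σ²)/(n/σ² + 1/τ₀²) = 1.28159/(1.28159+9.76562) = 0.11601.
Posterior mean = w·x̄ + (1−w)·μ₀ = 0.11601·-0.5 + 0.88399·0.6 = 0.472. Posterior variance = 1/(1.28159+9.76562) = 0.0905205, so SD = 0.301.

Posterior mean ≈ 0.472; posterior SD ≈ 0.301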